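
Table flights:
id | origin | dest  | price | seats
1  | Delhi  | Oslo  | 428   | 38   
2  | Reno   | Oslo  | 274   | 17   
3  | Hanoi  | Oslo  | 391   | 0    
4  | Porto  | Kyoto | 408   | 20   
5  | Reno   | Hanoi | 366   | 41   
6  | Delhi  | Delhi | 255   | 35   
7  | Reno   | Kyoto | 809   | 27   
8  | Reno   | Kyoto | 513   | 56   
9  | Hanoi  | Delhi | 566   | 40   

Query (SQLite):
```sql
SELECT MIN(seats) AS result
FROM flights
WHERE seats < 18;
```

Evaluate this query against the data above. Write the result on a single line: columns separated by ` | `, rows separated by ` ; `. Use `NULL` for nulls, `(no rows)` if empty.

Rows where seats < 18 → seats values: [17, 0].
MIN of non-NULL values = 0.

0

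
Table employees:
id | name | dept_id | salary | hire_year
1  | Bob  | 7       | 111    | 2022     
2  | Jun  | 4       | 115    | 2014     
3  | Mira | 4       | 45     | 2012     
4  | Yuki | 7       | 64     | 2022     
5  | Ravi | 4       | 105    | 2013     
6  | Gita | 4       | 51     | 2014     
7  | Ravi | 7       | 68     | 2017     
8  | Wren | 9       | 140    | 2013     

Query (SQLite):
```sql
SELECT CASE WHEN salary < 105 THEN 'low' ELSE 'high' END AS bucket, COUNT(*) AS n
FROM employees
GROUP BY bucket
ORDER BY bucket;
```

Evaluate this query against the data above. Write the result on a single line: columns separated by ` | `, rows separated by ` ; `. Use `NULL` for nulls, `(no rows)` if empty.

Bucket rows by salary < 105 → 'low' else 'high'; count each bucket.

high | 4 ; low | 4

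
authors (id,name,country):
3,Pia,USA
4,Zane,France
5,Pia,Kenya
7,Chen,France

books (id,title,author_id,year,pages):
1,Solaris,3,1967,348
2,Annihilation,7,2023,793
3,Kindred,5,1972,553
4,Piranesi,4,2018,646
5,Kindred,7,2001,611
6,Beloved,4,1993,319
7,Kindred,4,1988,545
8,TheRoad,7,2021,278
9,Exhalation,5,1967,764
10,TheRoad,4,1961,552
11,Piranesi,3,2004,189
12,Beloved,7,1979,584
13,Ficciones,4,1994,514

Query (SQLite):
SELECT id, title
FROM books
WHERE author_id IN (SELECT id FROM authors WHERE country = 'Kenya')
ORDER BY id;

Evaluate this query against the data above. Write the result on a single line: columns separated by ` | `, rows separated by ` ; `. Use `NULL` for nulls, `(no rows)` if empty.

Inner query: authors.id where country = 'Kenya'.
Outer: keep books rows whose author_id is in that set.
Inner query → {5}

3 | Kindred ; 9 | Exhalation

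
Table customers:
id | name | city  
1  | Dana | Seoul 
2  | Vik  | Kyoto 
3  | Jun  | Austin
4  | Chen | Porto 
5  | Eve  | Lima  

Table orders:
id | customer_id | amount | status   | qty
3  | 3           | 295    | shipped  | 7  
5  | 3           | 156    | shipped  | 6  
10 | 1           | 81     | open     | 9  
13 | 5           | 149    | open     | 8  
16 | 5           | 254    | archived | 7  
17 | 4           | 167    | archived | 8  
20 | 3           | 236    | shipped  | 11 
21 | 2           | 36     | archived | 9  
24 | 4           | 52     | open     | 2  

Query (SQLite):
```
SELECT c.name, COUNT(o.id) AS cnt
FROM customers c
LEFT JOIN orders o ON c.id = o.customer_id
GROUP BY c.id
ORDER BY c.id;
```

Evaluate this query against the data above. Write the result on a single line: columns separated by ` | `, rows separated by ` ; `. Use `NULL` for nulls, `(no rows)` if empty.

Dana | 1 ; Vik | 1 ; Jun | 3 ; Chen | 2 ; Eve | 2

LEFT JOIN keeps every customers row; unmatched ones get NULL for orders columns.
Group by customers.id and compute COUNT(o.id). COUNT(col) of an all-NULL group is 0.
  1: ids {10} → COUNT(o.id)=1
  2: ids {21} → COUNT(o.id)=1
  3: ids {3, 5, 20} → COUNT(o.id)=3
  4: ids {17, 24} → COUNT(o.id)=2
  5: ids {13, 16} → COUNT(o.id)=2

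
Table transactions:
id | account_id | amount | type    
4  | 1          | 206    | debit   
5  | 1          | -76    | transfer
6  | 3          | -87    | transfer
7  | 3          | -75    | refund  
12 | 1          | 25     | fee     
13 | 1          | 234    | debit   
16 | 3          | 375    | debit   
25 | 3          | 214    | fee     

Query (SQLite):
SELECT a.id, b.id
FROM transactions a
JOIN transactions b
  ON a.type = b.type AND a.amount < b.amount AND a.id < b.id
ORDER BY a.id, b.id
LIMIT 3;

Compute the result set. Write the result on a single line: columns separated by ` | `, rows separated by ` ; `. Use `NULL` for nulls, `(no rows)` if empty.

4 | 13 ; 4 | 16 ; 12 | 25

Pairs (a,b) with same type, a.amount < b.amount, a.id < b.id.
type groups: debit:{4,13,16} fee:{12,25} refund:{7} transfer:{5,6}
Ordered by (a.id, b.id); first 3.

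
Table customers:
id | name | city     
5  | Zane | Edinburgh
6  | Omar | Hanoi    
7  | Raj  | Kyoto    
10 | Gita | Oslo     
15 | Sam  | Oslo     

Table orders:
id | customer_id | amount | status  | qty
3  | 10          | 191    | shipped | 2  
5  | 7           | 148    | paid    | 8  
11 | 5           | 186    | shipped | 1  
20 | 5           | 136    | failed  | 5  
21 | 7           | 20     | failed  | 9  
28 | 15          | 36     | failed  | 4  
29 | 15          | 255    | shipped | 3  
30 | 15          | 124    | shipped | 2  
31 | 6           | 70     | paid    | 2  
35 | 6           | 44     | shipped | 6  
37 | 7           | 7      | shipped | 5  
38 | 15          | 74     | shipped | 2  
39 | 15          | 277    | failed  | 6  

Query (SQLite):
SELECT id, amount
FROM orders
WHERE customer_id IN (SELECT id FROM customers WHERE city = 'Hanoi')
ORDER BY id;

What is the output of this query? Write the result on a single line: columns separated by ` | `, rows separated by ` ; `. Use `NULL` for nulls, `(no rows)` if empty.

Inner query: customers.id where city = 'Hanoi'.
Outer: keep orders rows whose customer_id is in that set.
Inner query → {6}

31 | 70 ; 35 | 44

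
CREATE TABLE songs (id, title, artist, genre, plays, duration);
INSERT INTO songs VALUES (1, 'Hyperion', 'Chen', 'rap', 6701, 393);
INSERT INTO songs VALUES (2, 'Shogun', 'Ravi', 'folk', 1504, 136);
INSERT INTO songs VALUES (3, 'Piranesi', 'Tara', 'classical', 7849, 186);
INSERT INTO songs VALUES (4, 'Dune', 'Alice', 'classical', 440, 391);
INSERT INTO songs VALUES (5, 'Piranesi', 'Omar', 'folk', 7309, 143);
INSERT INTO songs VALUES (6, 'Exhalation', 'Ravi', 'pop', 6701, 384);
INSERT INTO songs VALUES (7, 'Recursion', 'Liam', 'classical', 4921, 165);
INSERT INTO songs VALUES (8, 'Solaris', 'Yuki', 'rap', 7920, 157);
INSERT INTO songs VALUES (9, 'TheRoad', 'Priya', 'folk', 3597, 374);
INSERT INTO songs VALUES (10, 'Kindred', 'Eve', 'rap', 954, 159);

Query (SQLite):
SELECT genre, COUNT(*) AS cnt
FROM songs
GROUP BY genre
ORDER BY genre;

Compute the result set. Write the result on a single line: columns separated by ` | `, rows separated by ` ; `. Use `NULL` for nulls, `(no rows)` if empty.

Partition songs by genre; compute COUNT(*) within each group.
  classical: ids {3, 4, 7} → COUNT(*)=3
  folk: ids {2, 5, 9} → COUNT(*)=3
  pop: ids {6} → COUNT(*)=1
  rap: ids {1, 8, 10} → COUNT(*)=3

classical | 3 ; folk | 3 ; pop | 1 ; rap | 3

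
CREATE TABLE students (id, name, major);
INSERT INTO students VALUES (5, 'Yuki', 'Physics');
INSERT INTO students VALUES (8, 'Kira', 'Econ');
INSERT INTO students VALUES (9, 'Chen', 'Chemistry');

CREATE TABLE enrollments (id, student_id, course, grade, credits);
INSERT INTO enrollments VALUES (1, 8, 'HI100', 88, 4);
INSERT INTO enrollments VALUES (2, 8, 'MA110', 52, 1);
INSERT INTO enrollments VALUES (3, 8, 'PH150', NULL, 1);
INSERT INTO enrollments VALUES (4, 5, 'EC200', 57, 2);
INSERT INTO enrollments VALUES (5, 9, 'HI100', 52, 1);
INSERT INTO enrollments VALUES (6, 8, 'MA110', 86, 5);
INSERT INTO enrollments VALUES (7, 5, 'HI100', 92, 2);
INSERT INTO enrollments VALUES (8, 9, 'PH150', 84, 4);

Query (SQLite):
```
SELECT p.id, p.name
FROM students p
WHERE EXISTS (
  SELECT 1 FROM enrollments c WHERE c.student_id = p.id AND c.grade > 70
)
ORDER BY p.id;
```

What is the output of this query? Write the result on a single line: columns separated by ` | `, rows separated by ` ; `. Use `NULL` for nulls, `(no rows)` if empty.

For each students row, check whether any enrollments with matching student_id has grade > 70.
Keep rows where that is true.

5 | Yuki ; 8 | Kira ; 9 | Chen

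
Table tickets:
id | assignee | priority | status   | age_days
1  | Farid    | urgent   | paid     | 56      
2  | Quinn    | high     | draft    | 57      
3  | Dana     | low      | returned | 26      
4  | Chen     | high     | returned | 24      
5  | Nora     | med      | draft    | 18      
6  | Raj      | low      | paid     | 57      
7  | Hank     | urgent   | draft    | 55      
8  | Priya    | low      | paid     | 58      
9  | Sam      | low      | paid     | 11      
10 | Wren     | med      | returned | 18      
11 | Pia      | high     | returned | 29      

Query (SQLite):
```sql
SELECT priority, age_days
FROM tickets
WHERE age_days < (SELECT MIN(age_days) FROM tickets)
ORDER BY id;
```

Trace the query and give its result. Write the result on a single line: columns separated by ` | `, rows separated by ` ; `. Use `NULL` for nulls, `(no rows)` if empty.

Scalar subquery: MIN(age_days) over all tickets rows = 11.
Keep rows where age_days < that value.

(no rows)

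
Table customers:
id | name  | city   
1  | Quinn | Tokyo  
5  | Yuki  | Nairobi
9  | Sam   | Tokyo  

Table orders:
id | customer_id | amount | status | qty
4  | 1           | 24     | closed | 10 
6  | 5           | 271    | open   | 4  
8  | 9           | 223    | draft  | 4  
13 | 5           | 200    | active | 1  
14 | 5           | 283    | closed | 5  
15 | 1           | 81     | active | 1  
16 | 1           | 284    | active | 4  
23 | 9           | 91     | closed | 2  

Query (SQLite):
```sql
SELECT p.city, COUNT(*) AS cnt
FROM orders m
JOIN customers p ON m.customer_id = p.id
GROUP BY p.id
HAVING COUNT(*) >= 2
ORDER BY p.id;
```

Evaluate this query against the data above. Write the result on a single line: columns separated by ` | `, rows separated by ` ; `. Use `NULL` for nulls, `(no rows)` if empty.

Join each orders row to its customers via customer_id.
Group joined rows by customers.id; compute COUNT(*) per group.
HAVING: keep groups with count ≥ 2.
  1: ids {4, 15, 16} → COUNT(*)=3
  5: ids {6, 13, 14} → COUNT(*)=3
  9: ids {8, 23} → COUNT(*)=2

Tokyo | 3 ; Nairobi | 3 ; Tokyo | 2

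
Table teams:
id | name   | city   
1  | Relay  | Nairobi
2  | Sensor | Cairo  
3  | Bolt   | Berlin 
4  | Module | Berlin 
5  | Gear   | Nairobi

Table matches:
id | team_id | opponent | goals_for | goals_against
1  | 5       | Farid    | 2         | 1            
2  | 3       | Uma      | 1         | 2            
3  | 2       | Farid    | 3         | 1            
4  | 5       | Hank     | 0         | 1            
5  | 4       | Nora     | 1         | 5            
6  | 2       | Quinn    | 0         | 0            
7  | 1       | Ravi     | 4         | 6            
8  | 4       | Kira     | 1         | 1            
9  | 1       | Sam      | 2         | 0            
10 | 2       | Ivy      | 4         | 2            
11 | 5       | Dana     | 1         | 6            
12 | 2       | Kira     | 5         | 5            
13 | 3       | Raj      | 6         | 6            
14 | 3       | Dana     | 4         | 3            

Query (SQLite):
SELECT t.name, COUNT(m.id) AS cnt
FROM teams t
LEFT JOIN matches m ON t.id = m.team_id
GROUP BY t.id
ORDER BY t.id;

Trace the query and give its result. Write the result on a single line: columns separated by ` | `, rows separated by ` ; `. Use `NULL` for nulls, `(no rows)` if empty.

LEFT JOIN keeps every teams row; unmatched ones get NULL for matches columns.
Group by teams.id and compute COUNT(m.id). COUNT(col) of an all-NULL group is 0.
  1: ids {7, 9} → COUNT(m.id)=2
  2: ids {3, 6, 10, 12} → COUNT(m.id)=4
  3: ids {2, 13, 14} → COUNT(m.id)=3
  4: ids {5, 8} → COUNT(m.id)=2
  5: ids {1, 4, 11} → COUNT(m.id)=3

Relay | 2 ; Sensor | 4 ; Bolt | 3 ; Module | 2 ; Gear | 3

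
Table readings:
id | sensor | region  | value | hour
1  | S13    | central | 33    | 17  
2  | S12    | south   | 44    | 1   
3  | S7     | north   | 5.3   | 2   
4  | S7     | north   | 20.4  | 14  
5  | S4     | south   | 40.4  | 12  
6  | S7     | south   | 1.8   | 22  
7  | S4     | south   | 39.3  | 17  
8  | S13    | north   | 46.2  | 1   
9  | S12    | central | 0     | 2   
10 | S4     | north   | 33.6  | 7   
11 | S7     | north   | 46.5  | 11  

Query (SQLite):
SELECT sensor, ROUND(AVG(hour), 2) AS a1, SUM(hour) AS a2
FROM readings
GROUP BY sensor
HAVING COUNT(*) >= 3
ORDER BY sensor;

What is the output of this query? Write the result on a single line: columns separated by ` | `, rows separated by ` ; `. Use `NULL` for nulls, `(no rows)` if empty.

S4 | 12 | 36 ; S7 | 12.25 | 49

Group readings by sensor.
Per group compute: ROUND(AVG(hour), 2), SUM(hour).
HAVING: drop groups with fewer than 3 rows.
  S12: ids {2, 9} → ROUND(AVG(hour), 2)=1.5, SUM(hour)=3
  S13: ids {1, 8} → ROUND(AVG(hour), 2)=9, SUM(hour)=18
  S4: ids {5, 7, 10} → ROUND(AVG(hour), 2)=12, SUM(hour)=36
  S7: ids {3, 4, 6, 11} → ROUND(AVG(hour), 2)=12.25, SUM(hour)=49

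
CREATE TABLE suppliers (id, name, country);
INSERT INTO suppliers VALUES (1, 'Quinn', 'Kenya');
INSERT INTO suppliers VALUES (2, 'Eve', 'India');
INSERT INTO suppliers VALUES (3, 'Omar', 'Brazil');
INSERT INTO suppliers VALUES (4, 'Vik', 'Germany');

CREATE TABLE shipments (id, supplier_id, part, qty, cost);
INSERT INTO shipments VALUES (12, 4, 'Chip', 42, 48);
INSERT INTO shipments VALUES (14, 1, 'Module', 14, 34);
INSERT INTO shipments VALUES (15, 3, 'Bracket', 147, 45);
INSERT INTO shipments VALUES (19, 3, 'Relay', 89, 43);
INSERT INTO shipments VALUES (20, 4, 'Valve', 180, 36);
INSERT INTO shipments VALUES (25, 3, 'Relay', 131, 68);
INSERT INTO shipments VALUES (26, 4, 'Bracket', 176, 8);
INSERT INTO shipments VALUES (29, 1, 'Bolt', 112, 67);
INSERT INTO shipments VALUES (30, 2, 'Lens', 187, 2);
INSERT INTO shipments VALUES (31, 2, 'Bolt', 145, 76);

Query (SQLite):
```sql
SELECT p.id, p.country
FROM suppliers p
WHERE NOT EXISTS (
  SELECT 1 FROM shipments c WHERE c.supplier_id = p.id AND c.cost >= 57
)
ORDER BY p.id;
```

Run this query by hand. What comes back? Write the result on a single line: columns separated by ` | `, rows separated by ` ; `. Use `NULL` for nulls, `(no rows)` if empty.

4 | Germany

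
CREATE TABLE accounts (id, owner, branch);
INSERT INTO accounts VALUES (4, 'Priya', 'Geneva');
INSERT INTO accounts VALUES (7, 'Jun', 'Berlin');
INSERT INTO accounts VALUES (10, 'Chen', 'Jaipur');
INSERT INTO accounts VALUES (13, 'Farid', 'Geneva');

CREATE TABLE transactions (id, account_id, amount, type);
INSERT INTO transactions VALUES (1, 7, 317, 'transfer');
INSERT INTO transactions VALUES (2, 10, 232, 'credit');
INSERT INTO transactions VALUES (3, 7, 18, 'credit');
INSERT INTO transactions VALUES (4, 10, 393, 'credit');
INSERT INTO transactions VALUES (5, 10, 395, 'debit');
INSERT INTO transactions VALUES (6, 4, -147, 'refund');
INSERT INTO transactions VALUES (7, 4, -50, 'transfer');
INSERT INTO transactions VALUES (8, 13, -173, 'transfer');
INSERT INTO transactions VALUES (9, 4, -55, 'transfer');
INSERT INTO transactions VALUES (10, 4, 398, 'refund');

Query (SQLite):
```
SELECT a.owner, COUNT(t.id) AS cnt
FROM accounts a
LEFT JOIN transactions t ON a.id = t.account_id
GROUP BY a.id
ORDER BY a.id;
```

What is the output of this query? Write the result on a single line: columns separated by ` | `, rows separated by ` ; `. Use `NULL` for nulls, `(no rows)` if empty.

LEFT JOIN keeps every accounts row; unmatched ones get NULL for transactions columns.
Group by accounts.id and compute COUNT(t.id). COUNT(col) of an all-NULL group is 0.
  4: ids {6, 7, 9, 10} → COUNT(t.id)=4
  7: ids {1, 3} → COUNT(t.id)=2
  10: ids {2, 4, 5} → COUNT(t.id)=3
  13: ids {8} → COUNT(t.id)=1

Priya | 4 ; Jun | 2 ; Chen | 3 ; Farid | 1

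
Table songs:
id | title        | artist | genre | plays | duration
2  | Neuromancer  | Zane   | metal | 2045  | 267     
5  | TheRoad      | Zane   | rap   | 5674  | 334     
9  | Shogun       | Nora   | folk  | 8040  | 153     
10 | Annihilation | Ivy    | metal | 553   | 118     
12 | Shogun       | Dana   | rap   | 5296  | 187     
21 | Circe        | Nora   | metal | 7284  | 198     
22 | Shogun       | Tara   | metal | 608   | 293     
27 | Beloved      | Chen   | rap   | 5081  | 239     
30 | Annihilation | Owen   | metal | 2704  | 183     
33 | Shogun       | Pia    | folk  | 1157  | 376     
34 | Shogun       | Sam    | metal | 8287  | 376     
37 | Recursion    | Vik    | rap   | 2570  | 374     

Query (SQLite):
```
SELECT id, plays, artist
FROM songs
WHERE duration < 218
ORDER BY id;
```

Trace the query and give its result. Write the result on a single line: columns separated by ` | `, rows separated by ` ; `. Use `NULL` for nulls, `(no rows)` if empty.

9 | 8040 | Nora ; 10 | 553 | Ivy ; 12 | 5296 | Dana ; 21 | 7284 | Nora ; 30 | 2704 | Owen

duration < 218: ids {9, 10, 12, 21, 30}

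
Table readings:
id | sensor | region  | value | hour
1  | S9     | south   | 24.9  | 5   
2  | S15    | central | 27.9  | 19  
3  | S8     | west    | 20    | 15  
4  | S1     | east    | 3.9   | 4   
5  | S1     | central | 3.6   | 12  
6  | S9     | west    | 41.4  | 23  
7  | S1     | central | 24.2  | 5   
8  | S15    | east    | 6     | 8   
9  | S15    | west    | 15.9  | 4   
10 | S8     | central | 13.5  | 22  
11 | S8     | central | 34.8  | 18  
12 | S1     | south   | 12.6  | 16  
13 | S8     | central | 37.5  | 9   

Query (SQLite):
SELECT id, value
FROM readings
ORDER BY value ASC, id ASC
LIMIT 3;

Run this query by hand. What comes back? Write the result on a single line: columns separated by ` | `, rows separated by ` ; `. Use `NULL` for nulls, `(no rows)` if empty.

5 | 3.6 ; 4 | 3.9 ; 8 | 6

Sort by value asc, tiebreak id asc: (3.6, id=5), (3.9, id=4), (6, id=8), (12.6, id=12), (13.5, id=10), (15.9, id=9) …. Take first 3.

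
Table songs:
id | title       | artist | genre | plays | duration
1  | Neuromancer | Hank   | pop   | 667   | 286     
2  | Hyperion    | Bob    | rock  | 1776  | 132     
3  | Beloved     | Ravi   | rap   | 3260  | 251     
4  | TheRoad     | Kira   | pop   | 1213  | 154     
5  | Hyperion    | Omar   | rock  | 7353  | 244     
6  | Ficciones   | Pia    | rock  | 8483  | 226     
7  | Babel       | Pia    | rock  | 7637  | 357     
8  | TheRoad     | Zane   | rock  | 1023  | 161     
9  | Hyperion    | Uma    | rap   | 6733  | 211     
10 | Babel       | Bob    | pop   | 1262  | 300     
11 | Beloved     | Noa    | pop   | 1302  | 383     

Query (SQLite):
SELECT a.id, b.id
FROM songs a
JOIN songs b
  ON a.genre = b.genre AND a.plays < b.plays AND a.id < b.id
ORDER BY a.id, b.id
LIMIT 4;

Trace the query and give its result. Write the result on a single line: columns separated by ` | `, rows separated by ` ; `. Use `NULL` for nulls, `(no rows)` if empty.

1 | 4 ; 1 | 10 ; 1 | 11 ; 2 | 5

Pairs (a,b) with same genre, a.plays < b.plays, a.id < b.id.
genre groups: pop:{1,4,10,11} rap:{3,9} rock:{2,5,6,7,8}
Ordered by (a.id, b.id); first 4.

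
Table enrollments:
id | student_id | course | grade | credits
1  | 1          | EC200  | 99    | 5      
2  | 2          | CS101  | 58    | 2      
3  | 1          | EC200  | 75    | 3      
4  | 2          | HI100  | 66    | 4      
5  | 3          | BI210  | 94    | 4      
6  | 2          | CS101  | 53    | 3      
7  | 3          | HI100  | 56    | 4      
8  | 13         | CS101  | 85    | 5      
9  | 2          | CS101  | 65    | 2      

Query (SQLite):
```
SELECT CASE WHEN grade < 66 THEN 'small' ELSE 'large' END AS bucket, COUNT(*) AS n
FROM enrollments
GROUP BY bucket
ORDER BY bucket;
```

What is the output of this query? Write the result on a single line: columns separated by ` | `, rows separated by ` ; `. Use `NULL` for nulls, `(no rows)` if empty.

Bucket rows by grade < 66 → 'small' else 'large'; count each bucket.

large | 5 ; small | 4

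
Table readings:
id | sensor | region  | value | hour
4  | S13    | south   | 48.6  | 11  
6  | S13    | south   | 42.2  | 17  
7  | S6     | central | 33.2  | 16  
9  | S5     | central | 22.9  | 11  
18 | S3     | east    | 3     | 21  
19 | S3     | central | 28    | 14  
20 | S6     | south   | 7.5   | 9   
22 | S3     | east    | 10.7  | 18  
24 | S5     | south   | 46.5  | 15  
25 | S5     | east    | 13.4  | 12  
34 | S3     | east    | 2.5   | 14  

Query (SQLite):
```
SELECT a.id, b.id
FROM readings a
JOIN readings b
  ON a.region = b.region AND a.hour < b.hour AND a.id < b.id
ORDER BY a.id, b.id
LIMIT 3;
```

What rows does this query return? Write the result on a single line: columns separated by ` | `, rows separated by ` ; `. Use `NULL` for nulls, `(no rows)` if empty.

4 | 6 ; 4 | 24 ; 9 | 19

Pairs (a,b) with same region, a.hour < b.hour, a.id < b.id.
region groups: central:{7,9,19} east:{18,22,25,34} south:{4,6,20,24}
Ordered by (a.id, b.id); first 3.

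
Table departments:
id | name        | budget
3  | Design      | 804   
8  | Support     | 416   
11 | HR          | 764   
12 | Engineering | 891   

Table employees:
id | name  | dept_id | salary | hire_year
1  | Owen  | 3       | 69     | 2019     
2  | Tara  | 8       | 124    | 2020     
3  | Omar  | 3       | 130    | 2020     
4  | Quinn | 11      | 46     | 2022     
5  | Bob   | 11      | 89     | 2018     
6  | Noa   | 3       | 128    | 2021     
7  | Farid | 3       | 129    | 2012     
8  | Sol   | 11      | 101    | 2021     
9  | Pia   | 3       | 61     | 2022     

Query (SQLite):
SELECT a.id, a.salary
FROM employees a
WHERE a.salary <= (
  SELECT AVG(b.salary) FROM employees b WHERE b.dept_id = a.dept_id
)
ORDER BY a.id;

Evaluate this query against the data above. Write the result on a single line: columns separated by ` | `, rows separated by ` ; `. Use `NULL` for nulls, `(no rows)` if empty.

1 | 69 ; 2 | 124 ; 4 | 46 ; 9 | 61

For each employees row a, compute AVG(salary) over rows sharing a.dept_id.
Keep row a if a.salary <= that per-group AVG.
  dept_id=3: AVG(salary) = 103.4
  dept_id=8: AVG(salary) = 124.0
  dept_id=11: AVG(salary) = 78.666667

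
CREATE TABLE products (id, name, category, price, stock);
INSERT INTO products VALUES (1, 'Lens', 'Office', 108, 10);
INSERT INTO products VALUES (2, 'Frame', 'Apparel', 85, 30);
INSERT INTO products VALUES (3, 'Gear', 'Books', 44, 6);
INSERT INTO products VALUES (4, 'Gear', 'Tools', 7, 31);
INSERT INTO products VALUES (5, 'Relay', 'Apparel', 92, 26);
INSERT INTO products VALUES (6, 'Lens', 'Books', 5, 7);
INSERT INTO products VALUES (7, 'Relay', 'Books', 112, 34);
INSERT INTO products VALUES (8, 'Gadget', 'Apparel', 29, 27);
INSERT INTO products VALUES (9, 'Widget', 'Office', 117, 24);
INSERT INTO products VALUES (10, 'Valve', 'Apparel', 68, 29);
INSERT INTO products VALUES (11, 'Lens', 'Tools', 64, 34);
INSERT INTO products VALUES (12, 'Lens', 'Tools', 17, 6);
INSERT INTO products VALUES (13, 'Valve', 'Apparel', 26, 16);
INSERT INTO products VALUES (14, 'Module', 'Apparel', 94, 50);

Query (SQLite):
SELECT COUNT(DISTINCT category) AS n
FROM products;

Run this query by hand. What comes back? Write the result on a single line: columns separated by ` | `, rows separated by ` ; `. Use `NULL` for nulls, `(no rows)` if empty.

Count distinct non-NULL category values.

4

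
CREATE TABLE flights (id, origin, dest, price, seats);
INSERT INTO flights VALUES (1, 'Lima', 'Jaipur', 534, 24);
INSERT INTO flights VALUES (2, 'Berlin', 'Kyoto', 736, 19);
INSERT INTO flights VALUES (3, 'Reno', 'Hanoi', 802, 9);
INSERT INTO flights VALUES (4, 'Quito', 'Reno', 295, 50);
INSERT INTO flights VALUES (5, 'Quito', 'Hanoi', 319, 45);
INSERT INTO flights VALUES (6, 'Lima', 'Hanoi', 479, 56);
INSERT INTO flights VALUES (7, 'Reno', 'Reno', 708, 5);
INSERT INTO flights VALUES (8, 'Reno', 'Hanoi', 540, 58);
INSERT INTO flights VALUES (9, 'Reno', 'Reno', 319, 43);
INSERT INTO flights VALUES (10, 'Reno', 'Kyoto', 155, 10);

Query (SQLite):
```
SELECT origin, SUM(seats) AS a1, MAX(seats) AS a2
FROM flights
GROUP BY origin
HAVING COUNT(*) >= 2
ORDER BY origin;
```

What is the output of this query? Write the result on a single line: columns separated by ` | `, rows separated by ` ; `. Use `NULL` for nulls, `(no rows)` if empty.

Lima | 80 | 56 ; Quito | 95 | 50 ; Reno | 125 | 58

Group flights by origin.
Per group compute: SUM(seats), MAX(seats).
HAVING: drop groups with fewer than 2 rows.
  Berlin: ids {2} → SUM(seats)=19, MAX(seats)=19
  Lima: ids {1, 6} → SUM(seats)=80, MAX(seats)=56
  Quito: ids {4, 5} → SUM(seats)=95, MAX(seats)=50
  Reno: ids {3, 7, 8, 9, 10} → SUM(seats)=125, MAX(seats)=58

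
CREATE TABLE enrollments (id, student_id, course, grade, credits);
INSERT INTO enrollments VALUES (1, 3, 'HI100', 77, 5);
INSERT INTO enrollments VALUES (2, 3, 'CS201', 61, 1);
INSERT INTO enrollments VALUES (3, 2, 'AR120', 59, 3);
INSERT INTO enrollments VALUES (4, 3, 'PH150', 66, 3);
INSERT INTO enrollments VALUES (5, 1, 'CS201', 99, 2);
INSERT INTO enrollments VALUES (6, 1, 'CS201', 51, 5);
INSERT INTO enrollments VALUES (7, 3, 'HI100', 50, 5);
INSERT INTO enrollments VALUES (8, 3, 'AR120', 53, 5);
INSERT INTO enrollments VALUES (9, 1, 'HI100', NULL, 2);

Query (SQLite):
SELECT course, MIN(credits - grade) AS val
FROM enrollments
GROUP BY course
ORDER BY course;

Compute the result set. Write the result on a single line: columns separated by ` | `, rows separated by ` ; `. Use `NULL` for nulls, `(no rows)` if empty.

AR120 | -56 ; CS201 | -97 ; HI100 | -72 ; PH150 | -63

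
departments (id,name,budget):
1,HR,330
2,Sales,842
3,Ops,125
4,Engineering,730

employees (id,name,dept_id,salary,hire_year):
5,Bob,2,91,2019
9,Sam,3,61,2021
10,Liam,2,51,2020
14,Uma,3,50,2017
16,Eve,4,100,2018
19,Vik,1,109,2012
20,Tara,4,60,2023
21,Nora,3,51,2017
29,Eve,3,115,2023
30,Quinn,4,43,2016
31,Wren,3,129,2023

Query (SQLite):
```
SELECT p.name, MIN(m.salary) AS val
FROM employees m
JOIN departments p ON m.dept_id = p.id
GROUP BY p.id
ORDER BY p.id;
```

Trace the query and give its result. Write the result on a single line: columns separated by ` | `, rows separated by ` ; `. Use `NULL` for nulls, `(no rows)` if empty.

HR | 109 ; Sales | 51 ; Ops | 50 ; Engineering | 43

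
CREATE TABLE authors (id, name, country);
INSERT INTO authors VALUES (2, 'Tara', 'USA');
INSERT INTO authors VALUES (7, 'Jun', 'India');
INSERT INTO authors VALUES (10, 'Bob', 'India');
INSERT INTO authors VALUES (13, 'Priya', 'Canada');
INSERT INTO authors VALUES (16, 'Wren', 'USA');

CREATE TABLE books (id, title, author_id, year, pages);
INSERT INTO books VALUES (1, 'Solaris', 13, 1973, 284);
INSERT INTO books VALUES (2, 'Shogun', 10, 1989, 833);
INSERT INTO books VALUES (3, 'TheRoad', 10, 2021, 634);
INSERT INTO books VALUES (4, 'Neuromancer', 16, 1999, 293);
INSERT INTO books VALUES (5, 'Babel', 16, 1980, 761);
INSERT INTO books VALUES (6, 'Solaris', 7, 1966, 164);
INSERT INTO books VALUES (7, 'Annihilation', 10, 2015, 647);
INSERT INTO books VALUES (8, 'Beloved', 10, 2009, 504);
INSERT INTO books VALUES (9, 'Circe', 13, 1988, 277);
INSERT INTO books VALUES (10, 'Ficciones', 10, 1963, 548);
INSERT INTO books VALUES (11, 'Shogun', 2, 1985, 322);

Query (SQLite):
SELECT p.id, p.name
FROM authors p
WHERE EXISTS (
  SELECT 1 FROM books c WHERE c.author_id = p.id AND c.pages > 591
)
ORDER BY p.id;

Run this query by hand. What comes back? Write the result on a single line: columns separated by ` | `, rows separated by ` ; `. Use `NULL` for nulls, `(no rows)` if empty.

10 | Bob ; 16 | Wren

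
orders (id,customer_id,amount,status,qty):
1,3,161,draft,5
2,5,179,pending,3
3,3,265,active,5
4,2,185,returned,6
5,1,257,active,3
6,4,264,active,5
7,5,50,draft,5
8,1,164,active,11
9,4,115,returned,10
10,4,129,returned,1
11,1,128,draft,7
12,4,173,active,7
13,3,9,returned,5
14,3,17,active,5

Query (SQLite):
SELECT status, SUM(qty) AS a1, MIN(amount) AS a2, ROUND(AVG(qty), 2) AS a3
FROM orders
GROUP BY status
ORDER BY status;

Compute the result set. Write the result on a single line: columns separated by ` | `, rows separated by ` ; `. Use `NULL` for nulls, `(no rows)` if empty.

Group orders by status.
Per group compute: SUM(qty), MIN(amount), ROUND(AVG(qty), 2).
  active: ids {3, 5, 6, 8, 12, 14} → SUM(qty)=36, MIN(amount)=17, ROUND(AVG(qty), 2)=6
  draft: ids {1, 7, 11} → SUM(qty)=17, MIN(amount)=50, ROUND(AVG(qty), 2)=5.67
  pending: ids {2} → SUM(qty)=3, MIN(amount)=179, ROUND(AVG(qty), 2)=3
  returned: ids {4, 9, 10, 13} → SUM(qty)=22, MIN(amount)=9, ROUND(AVG(qty), 2)=5.5

active | 36 | 17 | 6 ; draft | 17 | 50 | 5.67 ; pending | 3 | 179 | 3 ; returned | 22 | 9 | 5.5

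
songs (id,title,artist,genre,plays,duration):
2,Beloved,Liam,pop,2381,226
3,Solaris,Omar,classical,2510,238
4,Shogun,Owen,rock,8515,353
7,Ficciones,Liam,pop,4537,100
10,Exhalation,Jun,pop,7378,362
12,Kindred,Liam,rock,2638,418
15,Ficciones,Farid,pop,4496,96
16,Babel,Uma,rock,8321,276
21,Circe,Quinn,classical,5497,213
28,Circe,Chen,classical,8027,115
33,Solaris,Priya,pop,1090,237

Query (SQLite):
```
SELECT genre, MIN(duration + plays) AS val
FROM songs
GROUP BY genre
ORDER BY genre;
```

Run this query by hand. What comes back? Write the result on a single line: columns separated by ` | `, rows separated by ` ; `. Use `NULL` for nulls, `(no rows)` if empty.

For each row compute duration + plays.
Group by genre; take MIN of the expression per group.
  classical: ids {3, 21, 28} → MIN(duration + plays)=2748
  pop: ids {2, 7, 10, 15, 33} → MIN(duration + plays)=1327
  rock: ids {4, 12, 16} → MIN(duration + plays)=3056

classical | 2748 ; pop | 1327 ; rock | 3056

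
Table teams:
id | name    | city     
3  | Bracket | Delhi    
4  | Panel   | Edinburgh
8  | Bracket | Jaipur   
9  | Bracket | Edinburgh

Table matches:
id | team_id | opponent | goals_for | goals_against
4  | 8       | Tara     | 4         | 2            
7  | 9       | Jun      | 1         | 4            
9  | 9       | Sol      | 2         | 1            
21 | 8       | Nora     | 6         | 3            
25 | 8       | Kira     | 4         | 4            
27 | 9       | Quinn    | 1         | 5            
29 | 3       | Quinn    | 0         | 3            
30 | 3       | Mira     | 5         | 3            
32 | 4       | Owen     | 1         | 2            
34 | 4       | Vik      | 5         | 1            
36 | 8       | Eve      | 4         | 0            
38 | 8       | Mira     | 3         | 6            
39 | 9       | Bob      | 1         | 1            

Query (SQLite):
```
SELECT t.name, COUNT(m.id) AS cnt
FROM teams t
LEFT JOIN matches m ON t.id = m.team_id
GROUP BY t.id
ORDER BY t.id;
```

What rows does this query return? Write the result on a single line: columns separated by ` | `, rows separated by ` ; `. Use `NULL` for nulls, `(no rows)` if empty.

LEFT JOIN keeps every teams row; unmatched ones get NULL for matches columns.
Group by teams.id and compute COUNT(m.id). COUNT(col) of an all-NULL group is 0.
  3: ids {29, 30} → COUNT(m.id)=2
  4: ids {32, 34} → COUNT(m.id)=2
  8: ids {4, 21, 25, 36, 38} → COUNT(m.id)=5
  9: ids {7, 9, 27, 39} → COUNT(m.id)=4

Bracket | 2 ; Panel | 2 ; Bracket | 5 ; Bracket | 4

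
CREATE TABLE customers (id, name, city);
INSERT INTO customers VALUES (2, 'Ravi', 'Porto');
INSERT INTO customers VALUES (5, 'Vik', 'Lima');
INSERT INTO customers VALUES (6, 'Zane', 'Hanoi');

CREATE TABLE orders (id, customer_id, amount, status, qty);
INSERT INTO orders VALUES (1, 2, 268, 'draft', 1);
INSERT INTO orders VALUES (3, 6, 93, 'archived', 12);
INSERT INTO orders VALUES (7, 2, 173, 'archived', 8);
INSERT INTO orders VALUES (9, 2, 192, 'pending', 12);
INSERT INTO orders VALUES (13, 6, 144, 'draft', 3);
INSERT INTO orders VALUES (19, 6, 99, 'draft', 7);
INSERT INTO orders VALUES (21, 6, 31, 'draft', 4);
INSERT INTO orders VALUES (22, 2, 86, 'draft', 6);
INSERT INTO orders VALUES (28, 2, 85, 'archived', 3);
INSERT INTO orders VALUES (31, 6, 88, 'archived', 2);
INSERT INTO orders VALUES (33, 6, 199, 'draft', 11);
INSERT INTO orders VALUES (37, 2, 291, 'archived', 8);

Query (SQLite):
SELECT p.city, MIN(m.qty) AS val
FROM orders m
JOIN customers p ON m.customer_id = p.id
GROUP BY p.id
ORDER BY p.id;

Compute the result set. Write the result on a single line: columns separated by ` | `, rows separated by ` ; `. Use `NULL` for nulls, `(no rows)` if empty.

Porto | 1 ; Hanoi | 2

Join each orders row to its customers via customer_id.
Group joined rows by customers.id; compute MIN(m.qty) per group.
  2: ids {1, 7, 9, 22, 28, 37} → MIN(m.qty)=1
  6: ids {3, 13, 19, 21, 31, 33} → MIN(m.qty)=2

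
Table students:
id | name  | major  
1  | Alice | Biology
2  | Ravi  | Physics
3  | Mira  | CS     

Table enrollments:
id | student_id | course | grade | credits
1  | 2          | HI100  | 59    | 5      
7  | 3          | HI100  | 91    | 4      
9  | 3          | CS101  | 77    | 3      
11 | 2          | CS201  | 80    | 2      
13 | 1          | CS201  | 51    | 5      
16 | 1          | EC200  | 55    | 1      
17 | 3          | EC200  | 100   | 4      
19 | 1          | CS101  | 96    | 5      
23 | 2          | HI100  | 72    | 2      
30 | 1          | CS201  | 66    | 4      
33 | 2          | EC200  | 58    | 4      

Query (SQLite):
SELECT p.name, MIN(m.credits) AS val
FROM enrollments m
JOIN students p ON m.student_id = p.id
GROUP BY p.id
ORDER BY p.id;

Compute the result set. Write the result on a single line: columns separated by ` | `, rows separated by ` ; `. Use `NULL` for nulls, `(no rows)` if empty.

Alice | 1 ; Ravi | 2 ; Mira | 3

Join each enrollments row to its students via student_id.
Group joined rows by students.id; compute MIN(m.credits) per group.
  1: ids {13, 16, 19, 30} → MIN(m.credits)=1
  2: ids {1, 11, 23, 33} → MIN(m.credits)=2
  3: ids {7, 9, 17} → MIN(m.credits)=3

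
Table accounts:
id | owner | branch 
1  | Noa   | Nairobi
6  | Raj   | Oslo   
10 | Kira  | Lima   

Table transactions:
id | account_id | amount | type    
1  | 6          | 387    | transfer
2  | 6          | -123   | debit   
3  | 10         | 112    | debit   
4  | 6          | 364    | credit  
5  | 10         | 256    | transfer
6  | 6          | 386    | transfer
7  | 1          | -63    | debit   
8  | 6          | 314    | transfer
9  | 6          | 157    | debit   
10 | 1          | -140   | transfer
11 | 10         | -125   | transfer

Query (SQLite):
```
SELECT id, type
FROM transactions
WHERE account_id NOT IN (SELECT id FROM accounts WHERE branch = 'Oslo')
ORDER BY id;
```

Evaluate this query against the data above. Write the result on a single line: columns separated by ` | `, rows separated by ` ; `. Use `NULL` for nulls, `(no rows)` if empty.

Inner query: accounts.id where branch = 'Oslo'.
Outer: keep transactions rows whose account_id is not in that set.
Inner query → {6}

3 | debit ; 5 | transfer ; 7 | debit ; 10 | transfer ; 11 | transfer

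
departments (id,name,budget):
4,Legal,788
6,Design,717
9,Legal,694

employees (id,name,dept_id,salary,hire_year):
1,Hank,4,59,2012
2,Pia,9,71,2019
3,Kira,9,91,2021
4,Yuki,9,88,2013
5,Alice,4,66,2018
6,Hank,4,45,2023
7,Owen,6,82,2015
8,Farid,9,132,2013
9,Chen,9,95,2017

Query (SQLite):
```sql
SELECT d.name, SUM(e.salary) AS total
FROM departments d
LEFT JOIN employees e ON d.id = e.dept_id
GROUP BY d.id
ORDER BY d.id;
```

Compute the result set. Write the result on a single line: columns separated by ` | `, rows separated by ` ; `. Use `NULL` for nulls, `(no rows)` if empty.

Legal | 170 ; Design | 82 ; Legal | 477

LEFT JOIN keeps every departments row; unmatched ones get NULL for employees columns.
Group by departments.id and compute SUM(e.salary). SUM over an all-NULL group is NULL.
  4: ids {1, 5, 6} → SUM(e.salary)=170
  6: ids {7} → SUM(e.salary)=82
  9: ids {2, 3, 4, 8, 9} → SUM(e.salary)=477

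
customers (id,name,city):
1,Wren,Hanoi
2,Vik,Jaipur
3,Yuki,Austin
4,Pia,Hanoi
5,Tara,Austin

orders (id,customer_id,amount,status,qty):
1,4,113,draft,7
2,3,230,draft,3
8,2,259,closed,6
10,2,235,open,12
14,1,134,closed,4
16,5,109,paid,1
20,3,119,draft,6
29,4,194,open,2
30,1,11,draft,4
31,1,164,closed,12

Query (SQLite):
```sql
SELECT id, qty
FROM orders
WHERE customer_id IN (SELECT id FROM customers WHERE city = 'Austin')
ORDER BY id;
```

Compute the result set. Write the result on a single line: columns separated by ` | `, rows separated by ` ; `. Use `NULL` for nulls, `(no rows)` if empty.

2 | 3 ; 16 | 1 ; 20 | 6

Inner query: customers.id where city = 'Austin'.
Outer: keep orders rows whose customer_id is in that set.
Inner query → {3, 5}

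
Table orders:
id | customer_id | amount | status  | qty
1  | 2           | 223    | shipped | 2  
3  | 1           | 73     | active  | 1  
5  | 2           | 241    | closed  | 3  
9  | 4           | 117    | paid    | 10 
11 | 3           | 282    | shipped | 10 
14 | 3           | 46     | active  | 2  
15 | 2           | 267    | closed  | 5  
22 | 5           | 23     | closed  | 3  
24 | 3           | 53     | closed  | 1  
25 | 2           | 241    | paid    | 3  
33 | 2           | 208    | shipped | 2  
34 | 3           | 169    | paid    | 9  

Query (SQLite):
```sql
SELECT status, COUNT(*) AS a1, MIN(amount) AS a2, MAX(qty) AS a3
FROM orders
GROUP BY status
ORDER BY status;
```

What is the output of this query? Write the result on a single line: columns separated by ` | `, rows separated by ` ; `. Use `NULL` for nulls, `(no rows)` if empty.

active | 2 | 46 | 2 ; closed | 4 | 23 | 5 ; paid | 3 | 117 | 10 ; shipped | 3 | 208 | 10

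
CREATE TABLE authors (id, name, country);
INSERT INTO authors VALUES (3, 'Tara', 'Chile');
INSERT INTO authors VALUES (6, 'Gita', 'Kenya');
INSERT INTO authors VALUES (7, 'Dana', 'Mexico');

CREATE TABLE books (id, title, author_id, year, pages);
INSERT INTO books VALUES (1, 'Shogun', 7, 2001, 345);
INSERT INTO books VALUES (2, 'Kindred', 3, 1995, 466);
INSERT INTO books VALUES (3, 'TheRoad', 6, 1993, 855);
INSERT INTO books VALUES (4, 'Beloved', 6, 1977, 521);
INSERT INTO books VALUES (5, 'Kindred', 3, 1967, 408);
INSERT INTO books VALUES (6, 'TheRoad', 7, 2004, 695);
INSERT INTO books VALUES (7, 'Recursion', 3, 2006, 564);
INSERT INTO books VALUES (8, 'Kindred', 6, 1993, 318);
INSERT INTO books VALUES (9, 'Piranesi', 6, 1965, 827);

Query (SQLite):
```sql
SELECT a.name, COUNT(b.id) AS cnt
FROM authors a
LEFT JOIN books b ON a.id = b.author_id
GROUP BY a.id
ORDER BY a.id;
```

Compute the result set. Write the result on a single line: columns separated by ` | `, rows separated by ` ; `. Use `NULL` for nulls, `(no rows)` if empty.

LEFT JOIN keeps every authors row; unmatched ones get NULL for books columns.
Group by authors.id and compute COUNT(b.id). COUNT(col) of an all-NULL group is 0.
  3: ids {2, 5, 7} → COUNT(b.id)=3
  6: ids {3, 4, 8, 9} → COUNT(b.id)=4
  7: ids {1, 6} → COUNT(b.id)=2

Tara | 3 ; Gita | 4 ; Dana | 2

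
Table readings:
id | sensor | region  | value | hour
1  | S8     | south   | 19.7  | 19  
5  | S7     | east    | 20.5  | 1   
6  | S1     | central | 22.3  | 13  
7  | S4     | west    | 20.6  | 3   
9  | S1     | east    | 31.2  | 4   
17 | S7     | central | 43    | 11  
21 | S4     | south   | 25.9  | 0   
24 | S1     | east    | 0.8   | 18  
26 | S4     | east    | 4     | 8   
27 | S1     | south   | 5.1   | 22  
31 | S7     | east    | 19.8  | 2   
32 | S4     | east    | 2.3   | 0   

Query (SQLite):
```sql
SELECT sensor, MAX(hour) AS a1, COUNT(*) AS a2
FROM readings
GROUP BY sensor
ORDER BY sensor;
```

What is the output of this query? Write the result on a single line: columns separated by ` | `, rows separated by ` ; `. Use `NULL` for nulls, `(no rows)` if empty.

S1 | 22 | 4 ; S4 | 8 | 4 ; S7 | 11 | 3 ; S8 | 19 | 1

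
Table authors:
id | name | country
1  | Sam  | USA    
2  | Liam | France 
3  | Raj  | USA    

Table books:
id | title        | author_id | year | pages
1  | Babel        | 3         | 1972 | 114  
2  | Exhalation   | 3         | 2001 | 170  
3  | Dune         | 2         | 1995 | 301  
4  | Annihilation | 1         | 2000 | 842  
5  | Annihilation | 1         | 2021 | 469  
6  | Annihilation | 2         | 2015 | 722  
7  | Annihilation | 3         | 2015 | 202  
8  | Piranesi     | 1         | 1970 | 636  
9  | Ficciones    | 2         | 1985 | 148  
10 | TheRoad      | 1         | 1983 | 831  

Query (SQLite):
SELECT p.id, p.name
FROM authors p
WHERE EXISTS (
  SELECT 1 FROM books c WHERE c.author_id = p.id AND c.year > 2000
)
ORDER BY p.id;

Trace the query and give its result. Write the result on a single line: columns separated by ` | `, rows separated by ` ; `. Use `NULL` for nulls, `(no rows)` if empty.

For each authors row, check whether any books with matching author_id has year > 2000.
Keep rows where that is true.

1 | Sam ; 2 | Liam ; 3 | Raj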